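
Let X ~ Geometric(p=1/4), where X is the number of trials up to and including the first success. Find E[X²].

Using the identity E[X²] = Var(X) + (E[X])²:
E[X] = 4
Var(X) = 12
E[X²] = 12 + (4)²
= 28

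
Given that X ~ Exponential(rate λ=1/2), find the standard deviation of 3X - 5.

For X ~ Exponential(rate λ=1/2):
Var(X) = 4
SD(X) = √(Var(X)) = √(4) = 2
SD(3X - 5) = |3| × SD(X) = 3 × 2 = 6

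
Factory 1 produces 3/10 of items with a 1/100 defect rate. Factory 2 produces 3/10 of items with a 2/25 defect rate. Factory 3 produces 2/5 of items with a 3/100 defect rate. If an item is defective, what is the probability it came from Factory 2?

Using Bayes' theorem:
P(F1) = 3/10, P(D|F1) = 1/100
P(F2) = 3/10, P(D|F2) = 2/25
P(F3) = 2/5, P(D|F3) = 3/100
P(D) = P(D|F1)P(F1) + P(D|F2)P(F2) + P(D|F3)P(F3)
     = \frac{39}{1000}
P(F2|D) = P(D|F2)P(F2) / P(D)
= \frac{8}{13}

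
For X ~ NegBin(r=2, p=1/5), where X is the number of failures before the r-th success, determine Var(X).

For X ~ NegBin(r=2, p=1/5), where X is the number of failures before the r-th success:
Var(X) = 40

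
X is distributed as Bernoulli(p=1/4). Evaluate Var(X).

For X ~ Bernoulli(p=1/4):
Var(X) = \frac{3}{16}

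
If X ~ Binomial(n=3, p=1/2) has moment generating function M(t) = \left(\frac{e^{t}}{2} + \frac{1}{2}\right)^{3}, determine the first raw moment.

To find E[X], compute M^(1)(0):
M^(1)(t) = \frac{3 \left(\frac{e^{t}}{2} + \frac{1}{2}\right)^{2} e^{t}}{2}
M^(1)(0) = \frac{3}{2}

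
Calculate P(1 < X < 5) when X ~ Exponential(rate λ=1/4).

P(1 < X < 5) = ∫_{1}^{5} f(x) dx
where f(x) = \frac{e^{- \frac{x}{4}}}{4}
= - \frac{1 - e}{e^{\frac{5}{4}}}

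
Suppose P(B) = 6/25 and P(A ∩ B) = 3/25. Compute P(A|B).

P(A|B) = P(A ∩ B) / P(B)
= (3/25) / (6/25)
= 1/2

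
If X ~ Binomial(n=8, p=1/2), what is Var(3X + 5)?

For X ~ Binomial(n=8, p=1/2):
Var(X) = 2
Var(3X + 5) = (3)² × Var(X) = 9 × 2 = 18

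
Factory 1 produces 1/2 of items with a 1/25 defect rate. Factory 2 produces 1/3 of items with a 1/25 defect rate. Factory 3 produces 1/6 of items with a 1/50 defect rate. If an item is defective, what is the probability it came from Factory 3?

Using Bayes' theorem:
P(F1) = 1/2, P(D|F1) = 1/25
P(F2) = 1/3, P(D|F2) = 1/25
P(F3) = 1/6, P(D|F3) = 1/50
P(D) = P(D|F1)P(F1) + P(D|F2)P(F2) + P(D|F3)P(F3)
     = \frac{11}{300}
P(F3|D) = P(D|F3)P(F3) / P(D)
= \frac{1}{11}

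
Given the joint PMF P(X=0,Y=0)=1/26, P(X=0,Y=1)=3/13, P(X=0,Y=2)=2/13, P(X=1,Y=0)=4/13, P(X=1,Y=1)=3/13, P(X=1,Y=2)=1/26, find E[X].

First find marginal of X:
P(X=0) = 11/26
P(X=1) = 15/26
E[X] = 0 × 11/26 + 1 × 15/26 = 15/26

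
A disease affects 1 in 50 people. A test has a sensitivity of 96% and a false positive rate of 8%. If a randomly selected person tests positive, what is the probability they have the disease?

Let D = the rare event, + = positive/flagged.
P(D) = 1/50
P(+|D) = 96/100 = 24/25
P(+|D') = 8/100 = 2/25
P(+) = P(+|D)P(D) + P(+|D')P(D')
     = \frac{24}{25} × \frac{1}{50} + \frac{2}{25} × \frac{49}{50}
     = \frac{61}{625}
P(D|+) = P(+|D)P(D)/P(+) = \frac{12}{61}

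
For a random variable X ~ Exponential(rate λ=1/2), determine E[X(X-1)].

E[X(X-1)] = E[X² - X] = E[X²] - E[X]
E[X] = 2
E[X²] = Var(X) + (E[X])² = 4 + (2)² = 8
E[X(X-1)] = 8 - 2 = 6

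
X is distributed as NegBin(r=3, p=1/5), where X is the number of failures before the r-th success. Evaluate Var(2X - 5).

For X ~ NegBin(r=3, p=1/5), where X is the number of failures before the r-th success:
Var(X) = 60
Var(2X - 5) = (2)² × Var(X) = 4 × 60 = 240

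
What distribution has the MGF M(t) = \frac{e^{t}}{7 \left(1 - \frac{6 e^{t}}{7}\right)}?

The MGF M(t) = \frac{e^{t}}{7 \left(1 - \frac{6 e^{t}}{7}\right)} is the standard form for the Geometric distribution.
Comparing with the known MGF formula identifies: Geometric(p=1/7), X = trial number of first success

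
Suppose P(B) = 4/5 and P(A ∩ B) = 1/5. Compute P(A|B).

P(A|B) = P(A ∩ B) / P(B)
= (1/5) / (4/5)
= 1/4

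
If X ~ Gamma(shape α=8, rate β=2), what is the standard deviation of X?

For X ~ Gamma(shape α=8, rate β=2):
Var(X) = 2
SD(X) = √(Var(X)) = √(2) = \sqrt{2}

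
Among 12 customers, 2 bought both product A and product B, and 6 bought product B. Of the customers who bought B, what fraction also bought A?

P(A ∩ B) = 2/12 = 1/6
P(B) = 6/12 = 1/2
P(A|B) = P(A ∩ B) / P(B) = (1/6) / (1/2) = 1/3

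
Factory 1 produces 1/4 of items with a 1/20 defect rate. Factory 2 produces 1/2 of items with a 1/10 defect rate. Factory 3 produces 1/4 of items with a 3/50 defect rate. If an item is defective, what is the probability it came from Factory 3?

Using Bayes' theorem:
P(F1) = 1/4, P(D|F1) = 1/20
P(F2) = 1/2, P(D|F2) = 1/10
P(F3) = 1/4, P(D|F3) = 3/50
P(D) = P(D|F1)P(F1) + P(D|F2)P(F2) + P(D|F3)P(F3)
     = \frac{31}{400}
P(F3|D) = P(D|F3)P(F3) / P(D)
= \frac{6}{31}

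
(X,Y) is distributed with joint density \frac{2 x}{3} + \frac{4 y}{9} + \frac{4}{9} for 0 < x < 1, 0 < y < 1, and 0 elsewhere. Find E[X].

E[X] = ∫_0^1 ∫_0^1 x × f(x,y) dy dx
= ∫_0^1 ∫_0^1 x × (\frac{2 x}{3} + \frac{4 y}{9} + \frac{4}{9}) dy dx
= \frac{5}{9}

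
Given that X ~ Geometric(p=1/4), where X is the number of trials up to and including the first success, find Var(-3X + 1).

For X ~ Geometric(p=1/4), where X is the number of trials up to and including the first success:
Var(X) = 12
Var(-3X + 1) = (-3)² × Var(X) = 9 × 12 = 108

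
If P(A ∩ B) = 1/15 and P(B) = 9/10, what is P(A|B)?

P(A|B) = P(A ∩ B) / P(B)
= (1/15) / (9/10)
= 2/27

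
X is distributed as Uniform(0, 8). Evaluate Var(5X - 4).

For X ~ Uniform(0, 8):
Var(X) = \frac{16}{3}
Var(5X - 4) = (5)² × Var(X) = 25 × \frac{16}{3} = \frac{400}{3}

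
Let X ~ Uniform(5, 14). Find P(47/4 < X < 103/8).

P(47/4 < X < 103/8) = ∫_{47/4}^{103/8} f(x) dx
where f(x) = \frac{1}{9}
= \frac{1}{8}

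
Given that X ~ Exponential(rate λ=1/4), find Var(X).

For X ~ Exponential(rate λ=1/4):
Var(X) = 16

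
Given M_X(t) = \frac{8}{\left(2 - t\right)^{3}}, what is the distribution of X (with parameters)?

The MGF M(t) = \frac{8}{\left(2 - t\right)^{3}} is the standard form for the Gamma distribution.
Comparing with the known MGF formula identifies: Gamma(shape α=3, rate β=2)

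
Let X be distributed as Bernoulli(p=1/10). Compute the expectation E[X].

For X ~ Bernoulli(p=1/10), the expected value is:
E[X] = \frac{1}{10}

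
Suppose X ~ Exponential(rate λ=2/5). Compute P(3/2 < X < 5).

P(3/2 < X < 5) = ∫_{3/2}^{5} f(x) dx
where f(x) = \frac{2 e^{- \frac{2 x}{5}}}{5}
= - \frac{1}{e^{2}} + e^{- \frac{3}{5}}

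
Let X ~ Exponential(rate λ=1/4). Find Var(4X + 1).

For X ~ Exponential(rate λ=1/4):
Var(X) = 16
Var(4X + 1) = (4)² × Var(X) = 16 × 16 = 256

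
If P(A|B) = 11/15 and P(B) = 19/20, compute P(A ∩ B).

By definition, P(A|B) = P(A ∩ B) / P(B)
So P(A ∩ B) = P(A|B) × P(B)
= 11/15 × 19/20
= 209/300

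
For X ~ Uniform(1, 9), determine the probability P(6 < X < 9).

P(6 < X < 9) = ∫_{6}^{9} f(x) dx
where f(x) = \frac{1}{8}
= \frac{3}{8}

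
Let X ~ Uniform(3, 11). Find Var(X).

For X ~ Uniform(3, 11):
Var(X) = \frac{16}{3}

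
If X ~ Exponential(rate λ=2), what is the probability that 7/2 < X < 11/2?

P(7/2 < X < 11/2) = ∫_{7/2}^{11/2} f(x) dx
where f(x) = 2 e^{- 2 x}
= - \frac{1 - e^{4}}{e^{11}}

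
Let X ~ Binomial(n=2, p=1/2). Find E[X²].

Using the identity E[X²] = Var(X) + (E[X])²:
E[X] = 1
Var(X) = \frac{1}{2}
E[X²] = \frac{1}{2} + (1)²
= \frac{3}{2}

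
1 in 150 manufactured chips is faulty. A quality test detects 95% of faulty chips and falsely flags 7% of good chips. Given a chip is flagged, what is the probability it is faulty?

Let D = the rare event, + = positive/flagged.
P(D) = 1/150
P(+|D) = 95/100 = 19/20
P(+|D') = 7/100
P(+) = P(+|D)P(D) + P(+|D')P(D')
     = \frac{19}{20} × \frac{1}{150} + \frac{7}{100} × \frac{149}{150}
     = \frac{569}{7500}
P(D|+) = P(+|D)P(D)/P(+) = \frac{95}{1138}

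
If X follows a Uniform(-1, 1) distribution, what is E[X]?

For X ~ Uniform(-1, 1), the expected value is:
E[X] = 0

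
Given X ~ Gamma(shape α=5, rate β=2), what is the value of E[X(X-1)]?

E[X(X-1)] = E[X² - X] = E[X²] - E[X]
E[X] = \frac{5}{2}
E[X²] = Var(X) + (E[X])² = \frac{5}{4} + (\frac{5}{2})² = \frac{15}{2}
E[X(X-1)] = \frac{15}{2} - \frac{5}{2} = 5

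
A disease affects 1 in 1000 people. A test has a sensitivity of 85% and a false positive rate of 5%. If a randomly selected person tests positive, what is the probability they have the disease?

Let D = the rare event, + = positive/flagged.
P(D) = 1/1000
P(+|D) = 85/100 = 17/20
P(+|D') = 5/100 = 1/20
P(+) = P(+|D)P(D) + P(+|D')P(D')
     = \frac{17}{20} × \frac{1}{1000} + \frac{1}{20} × \frac{999}{1000}
     = \frac{127}{2500}
P(D|+) = P(+|D)P(D)/P(+) = \frac{17}{1016}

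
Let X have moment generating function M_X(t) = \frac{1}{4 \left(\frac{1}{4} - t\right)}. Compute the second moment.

To find E[X^2], compute M^(2)(0):
M^(1)(t) = \frac{1}{4 \left(\frac{1}{4} - t\right)^{2}}
M^(2)(t) = \frac{1}{2 \left(\frac{1}{4} - t\right)^{3}}
M^(2)(0) = 32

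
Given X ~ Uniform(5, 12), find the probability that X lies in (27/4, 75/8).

P(27/4 < X < 75/8) = ∫_{27/4}^{75/8} f(x) dx
where f(x) = \frac{1}{7}
= \frac{3}{8}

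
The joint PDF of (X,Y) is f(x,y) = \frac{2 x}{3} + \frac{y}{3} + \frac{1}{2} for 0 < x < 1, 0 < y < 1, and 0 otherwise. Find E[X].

E[X] = ∫_0^1 ∫_0^1 x × f(x,y) dy dx
= ∫_0^1 ∫_0^1 x × (\frac{2 x}{3} + \frac{y}{3} + \frac{1}{2}) dy dx
= \frac{5}{9}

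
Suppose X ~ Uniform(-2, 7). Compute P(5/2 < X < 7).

P(5/2 < X < 7) = ∫_{5/2}^{7} f(x) dx
where f(x) = \frac{1}{9}
= \frac{1}{2}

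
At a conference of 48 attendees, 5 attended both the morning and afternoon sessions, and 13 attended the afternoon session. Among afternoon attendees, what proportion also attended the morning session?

P(A ∩ B) = 5/48
P(B) = 13/48
P(A|B) = P(A ∩ B) / P(B) = (5/48) / (13/48) = 5/13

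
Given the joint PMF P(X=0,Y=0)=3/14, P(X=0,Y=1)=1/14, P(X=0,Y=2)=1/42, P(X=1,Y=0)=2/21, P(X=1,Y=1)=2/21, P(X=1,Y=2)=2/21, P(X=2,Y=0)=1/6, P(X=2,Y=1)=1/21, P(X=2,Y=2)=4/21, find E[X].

First find marginal of X:
P(X=0) = 13/42
P(X=1) = 2/7
P(X=2) = 17/42
E[X] = 0 × 13/42 + 1 × 2/7 + 2 × 17/42 = 23/21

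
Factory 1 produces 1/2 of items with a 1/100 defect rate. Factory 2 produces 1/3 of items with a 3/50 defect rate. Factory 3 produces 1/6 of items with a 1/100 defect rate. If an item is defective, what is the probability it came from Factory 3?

Using Bayes' theorem:
P(F1) = 1/2, P(D|F1) = 1/100
P(F2) = 1/3, P(D|F2) = 3/50
P(F3) = 1/6, P(D|F3) = 1/100
P(D) = P(D|F1)P(F1) + P(D|F2)P(F2) + P(D|F3)P(F3)
     = \frac{2}{75}
P(F3|D) = P(D|F3)P(F3) / P(D)
= \frac{1}{16}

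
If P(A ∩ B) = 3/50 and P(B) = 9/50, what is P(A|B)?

P(A|B) = P(A ∩ B) / P(B)
= (3/50) / (9/50)
= 1/3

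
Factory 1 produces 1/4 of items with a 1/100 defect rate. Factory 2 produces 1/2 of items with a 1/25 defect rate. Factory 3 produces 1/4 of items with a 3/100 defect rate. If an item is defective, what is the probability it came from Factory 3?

Using Bayes' theorem:
P(F1) = 1/4, P(D|F1) = 1/100
P(F2) = 1/2, P(D|F2) = 1/25
P(F3) = 1/4, P(D|F3) = 3/100
P(D) = P(D|F1)P(F1) + P(D|F2)P(F2) + P(D|F3)P(F3)
     = \frac{3}{100}
P(F3|D) = P(D|F3)P(F3) / P(D)
= \frac{1}{4}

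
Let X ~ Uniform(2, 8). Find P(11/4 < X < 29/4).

P(11/4 < X < 29/4) = ∫_{11/4}^{29/4} f(x) dx
where f(x) = \frac{1}{6}
= \frac{3}{4}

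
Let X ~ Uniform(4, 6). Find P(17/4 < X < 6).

P(17/4 < X < 6) = ∫_{17/4}^{6} f(x) dx
where f(x) = \frac{1}{2}
= \frac{7}{8}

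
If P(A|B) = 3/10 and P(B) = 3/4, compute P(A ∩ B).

By definition, P(A|B) = P(A ∩ B) / P(B)
So P(A ∩ B) = P(A|B) × P(B)
= 3/10 × 3/4
= 9/40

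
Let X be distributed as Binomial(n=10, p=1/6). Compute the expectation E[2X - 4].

For X ~ Binomial(n=10, p=1/6):
E[X] = \frac{5}{3}
E[2X - 4] = 2 × E[X] - 4 = - \frac{2}{3}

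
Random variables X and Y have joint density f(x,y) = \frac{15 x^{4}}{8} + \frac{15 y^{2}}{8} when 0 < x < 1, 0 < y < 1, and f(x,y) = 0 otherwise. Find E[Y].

E[Y] = ∫_0^1 ∫_0^1 y × f(x,y) dx dy
= \frac{21}{32}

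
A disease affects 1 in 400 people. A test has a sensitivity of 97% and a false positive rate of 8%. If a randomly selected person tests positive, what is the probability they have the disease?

Let D = the rare event, + = positive/flagged.
P(D) = 1/400
P(+|D) = 97/100
P(+|D') = 8/100 = 2/25
P(+) = P(+|D)P(D) + P(+|D')P(D')
     = \frac{97}{100} × \frac{1}{400} + \frac{2}{25} × \frac{399}{400}
     = \frac{3289}{40000}
P(D|+) = P(+|D)P(D)/P(+) = \frac{97}{3289}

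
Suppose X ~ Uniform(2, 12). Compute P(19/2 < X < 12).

P(19/2 < X < 12) = ∫_{19/2}^{12} f(x) dx
where f(x) = \frac{1}{10}
= \frac{1}{4}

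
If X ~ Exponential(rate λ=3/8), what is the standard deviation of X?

For X ~ Exponential(rate λ=3/8):
Var(X) = \frac{64}{9}
SD(X) = √(Var(X)) = √(\frac{64}{9}) = \frac{8}{3}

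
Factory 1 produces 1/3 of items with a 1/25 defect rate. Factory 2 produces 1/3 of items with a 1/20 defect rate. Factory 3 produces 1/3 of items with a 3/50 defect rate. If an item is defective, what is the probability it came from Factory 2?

Using Bayes' theorem:
P(F1) = 1/3, P(D|F1) = 1/25
P(F2) = 1/3, P(D|F2) = 1/20
P(F3) = 1/3, P(D|F3) = 3/50
P(D) = P(D|F1)P(F1) + P(D|F2)P(F2) + P(D|F3)P(F3)
     = \frac{1}{20}
P(F2|D) = P(D|F2)P(F2) / P(D)
= \frac{1}{3}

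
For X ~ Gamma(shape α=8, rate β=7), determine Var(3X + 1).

For X ~ Gamma(shape α=8, rate β=7):
Var(X) = \frac{8}{49}
Var(3X + 1) = (3)² × Var(X) = 9 × \frac{8}{49} = \frac{72}{49}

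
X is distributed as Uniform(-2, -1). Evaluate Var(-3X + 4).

For X ~ Uniform(-2, -1):
Var(X) = \frac{1}{12}
Var(-3X + 4) = (-3)² × Var(X) = 9 × \frac{1}{12} = \frac{3}{4}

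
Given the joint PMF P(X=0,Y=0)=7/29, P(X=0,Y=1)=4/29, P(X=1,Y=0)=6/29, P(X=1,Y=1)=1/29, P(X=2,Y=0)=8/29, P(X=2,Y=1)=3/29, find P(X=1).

P(X=1) = P(X=1,Y=0) + P(X=1,Y=1)
= 6/29 + 1/29
= 7/29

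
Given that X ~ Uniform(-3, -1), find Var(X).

For X ~ Uniform(-3, -1):
Var(X) = \frac{1}{3}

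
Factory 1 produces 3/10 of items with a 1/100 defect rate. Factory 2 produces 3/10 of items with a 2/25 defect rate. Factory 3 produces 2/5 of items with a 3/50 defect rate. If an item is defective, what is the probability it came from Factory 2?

Using Bayes' theorem:
P(F1) = 3/10, P(D|F1) = 1/100
P(F2) = 3/10, P(D|F2) = 2/25
P(F3) = 2/5, P(D|F3) = 3/50
P(D) = P(D|F1)P(F1) + P(D|F2)P(F2) + P(D|F3)P(F3)
     = \frac{51}{1000}
P(F2|D) = P(D|F2)P(F2) / P(D)
= \frac{8}{17}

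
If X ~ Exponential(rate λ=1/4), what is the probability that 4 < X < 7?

P(4 < X < 7) = ∫_{4}^{7} f(x) dx
where f(x) = \frac{e^{- \frac{x}{4}}}{4}
= - \frac{1}{e^{\frac{7}{4}}} + e^{-1}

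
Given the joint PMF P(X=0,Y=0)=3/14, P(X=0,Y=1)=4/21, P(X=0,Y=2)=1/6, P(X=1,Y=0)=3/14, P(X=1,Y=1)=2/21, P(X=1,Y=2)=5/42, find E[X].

First find marginal of X:
P(X=0) = 4/7
P(X=1) = 3/7
E[X] = 0 × 4/7 + 1 × 3/7 = 3/7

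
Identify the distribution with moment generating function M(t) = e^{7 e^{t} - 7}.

The MGF M(t) = e^{7 e^{t} - 7} is the standard form for the Poisson distribution.
Comparing with the known MGF formula identifies: Poisson(λ=7)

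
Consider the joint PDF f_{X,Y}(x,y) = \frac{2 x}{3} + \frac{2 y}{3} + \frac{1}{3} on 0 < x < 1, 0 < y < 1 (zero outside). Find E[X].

E[X] = ∫_0^1 ∫_0^1 x × f(x,y) dy dx
= ∫_0^1 ∫_0^1 x × (\frac{2 x}{3} + \frac{2 y}{3} + \frac{1}{3}) dy dx
= \frac{5}{9}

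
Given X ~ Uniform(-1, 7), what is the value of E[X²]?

Using the identity E[X²] = Var(X) + (E[X])²:
E[X] = 3
Var(X) = \frac{16}{3}
E[X²] = \frac{16}{3} + (3)²
= \frac{43}{3}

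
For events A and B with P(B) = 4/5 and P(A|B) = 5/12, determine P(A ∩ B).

By definition, P(A|B) = P(A ∩ B) / P(B)
So P(A ∩ B) = P(A|B) × P(B)
= 5/12 × 4/5
= 1/3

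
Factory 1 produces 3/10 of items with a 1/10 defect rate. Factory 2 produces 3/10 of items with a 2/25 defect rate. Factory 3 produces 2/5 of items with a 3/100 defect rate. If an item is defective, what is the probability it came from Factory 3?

Using Bayes' theorem:
P(F1) = 3/10, P(D|F1) = 1/10
P(F2) = 3/10, P(D|F2) = 2/25
P(F3) = 2/5, P(D|F3) = 3/100
P(D) = P(D|F1)P(F1) + P(D|F2)P(F2) + P(D|F3)P(F3)
     = \frac{33}{500}
P(F3|D) = P(D|F3)P(F3) / P(D)
= \frac{2}{11}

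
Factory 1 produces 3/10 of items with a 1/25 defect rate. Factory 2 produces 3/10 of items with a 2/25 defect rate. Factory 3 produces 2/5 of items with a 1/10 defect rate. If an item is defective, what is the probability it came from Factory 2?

Using Bayes' theorem:
P(F1) = 3/10, P(D|F1) = 1/25
P(F2) = 3/10, P(D|F2) = 2/25
P(F3) = 2/5, P(D|F3) = 1/10
P(D) = P(D|F1)P(F1) + P(D|F2)P(F2) + P(D|F3)P(F3)
     = \frac{19}{250}
P(F2|D) = P(D|F2)P(F2) / P(D)
= \frac{6}{19}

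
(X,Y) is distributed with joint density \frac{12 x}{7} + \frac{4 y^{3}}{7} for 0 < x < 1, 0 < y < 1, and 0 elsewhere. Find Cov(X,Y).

E[XY] = ∫∫ xy × f(x,y) dx dy = \frac{12}{35}
E[X] = \frac{9}{14}
E[Y] = \frac{19}{35}
Cov(X,Y) = E[XY] - E[X]E[Y] = - \frac{3}{490}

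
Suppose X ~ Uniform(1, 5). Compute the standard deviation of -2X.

For X ~ Uniform(1, 5):
Var(X) = \frac{4}{3}
SD(X) = √(Var(X)) = √(\frac{4}{3}) = \frac{2 \sqrt{3}}{3}
SD(-2X) = |-2| × SD(X) = 2 × \frac{2 \sqrt{3}}{3} = \frac{4 \sqrt{3}}{3}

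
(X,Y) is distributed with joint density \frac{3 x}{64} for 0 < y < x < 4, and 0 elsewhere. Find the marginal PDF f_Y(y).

f_Y(y) = ∫_y^4 \frac{3 x}{64} dx = \frac{3}{8} - \frac{3 y^{2}}{128}
for 0 < y < 4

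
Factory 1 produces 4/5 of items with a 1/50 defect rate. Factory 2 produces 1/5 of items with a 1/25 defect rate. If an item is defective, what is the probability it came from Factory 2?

Using Bayes' theorem:
P(F1) = 4/5, P(D|F1) = 1/50
P(F2) = 1/5, P(D|F2) = 1/25
P(D) = P(D|F1)P(F1) + P(D|F2)P(F2)
     = \frac{3}{125}
P(F2|D) = P(D|F2)P(F2) / P(D)
= \frac{1}{3}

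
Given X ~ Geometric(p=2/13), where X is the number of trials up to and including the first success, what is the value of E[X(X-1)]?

E[X(X-1)] = E[X² - X] = E[X²] - E[X]
E[X] = \frac{13}{2}
E[X²] = Var(X) + (E[X])² = \frac{143}{4} + (\frac{13}{2})² = 78
E[X(X-1)] = 78 - \frac{13}{2} = \frac{143}{2}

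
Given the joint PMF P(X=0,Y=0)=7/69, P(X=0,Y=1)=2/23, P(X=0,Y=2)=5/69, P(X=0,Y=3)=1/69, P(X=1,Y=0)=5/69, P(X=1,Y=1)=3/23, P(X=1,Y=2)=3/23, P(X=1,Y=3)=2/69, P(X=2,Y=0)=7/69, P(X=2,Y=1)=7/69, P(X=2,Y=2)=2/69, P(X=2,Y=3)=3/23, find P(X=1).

P(X=1) = P(X=1,Y=0) + P(X=1,Y=1) + P(X=1,Y=2) + P(X=1,Y=3)
= 5/69 + 3/23 + 3/23 + 2/69
= 25/69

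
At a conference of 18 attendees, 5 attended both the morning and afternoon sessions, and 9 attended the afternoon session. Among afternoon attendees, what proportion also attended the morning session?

P(A ∩ B) = 5/18
P(B) = 9/18 = 1/2
P(A|B) = P(A ∩ B) / P(B) = (5/18) / (1/2) = 5/9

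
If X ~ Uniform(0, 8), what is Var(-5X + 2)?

For X ~ Uniform(0, 8):
Var(X) = \frac{16}{3}
Var(-5X + 2) = (-5)² × Var(X) = 25 × \frac{16}{3} = \frac{400}{3}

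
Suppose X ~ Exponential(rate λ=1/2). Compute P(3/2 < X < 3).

P(3/2 < X < 3) = ∫_{3/2}^{3} f(x) dx
where f(x) = \frac{e^{- \frac{x}{2}}}{2}
= - \frac{1}{e^{\frac{3}{2}}} + e^{- \frac{3}{4}}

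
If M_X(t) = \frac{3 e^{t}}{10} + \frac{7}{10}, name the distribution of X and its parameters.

The MGF M(t) = \frac{3 e^{t}}{10} + \frac{7}{10} is the standard form for the Bernoulli distribution.
Comparing with the known MGF formula identifies: Bernoulli(p=3/10)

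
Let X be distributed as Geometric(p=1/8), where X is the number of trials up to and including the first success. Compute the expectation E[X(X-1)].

E[X(X-1)] = E[X² - X] = E[X²] - E[X]
E[X] = 8
E[X²] = Var(X) + (E[X])² = 56 + (8)² = 120
E[X(X-1)] = 120 - 8 = 112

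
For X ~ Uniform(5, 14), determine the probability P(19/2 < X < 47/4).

P(19/2 < X < 47/4) = ∫_{19/2}^{47/4} f(x) dx
where f(x) = \frac{1}{9}
= \frac{1}{4}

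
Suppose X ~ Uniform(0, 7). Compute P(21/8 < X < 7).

P(21/8 < X < 7) = ∫_{21/8}^{7} f(x) dx
where f(x) = \frac{1}{7}
= \frac{5}{8}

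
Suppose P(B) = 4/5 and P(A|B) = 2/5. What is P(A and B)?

By definition, P(A|B) = P(A ∩ B) / P(B)
So P(A ∩ B) = P(A|B) × P(B)
= 2/5 × 4/5
= 8/25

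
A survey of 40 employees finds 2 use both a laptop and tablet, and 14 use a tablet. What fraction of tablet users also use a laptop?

P(A ∩ B) = 2/40 = 1/20
P(B) = 14/40 = 7/20
P(A|B) = P(A ∩ B) / P(B) = (1/20) / (7/20) = 1/7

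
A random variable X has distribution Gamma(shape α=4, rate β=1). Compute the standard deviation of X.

For X ~ Gamma(shape α=4, rate β=1):
Var(X) = 4
SD(X) = √(Var(X)) = √(4) = 2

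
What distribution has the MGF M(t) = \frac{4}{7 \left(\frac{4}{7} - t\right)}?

The MGF M(t) = \frac{4}{7 \left(\frac{4}{7} - t\right)} is the standard form for the Exponential distribution.
Comparing with the known MGF formula identifies: Exponential(rate λ=4/7)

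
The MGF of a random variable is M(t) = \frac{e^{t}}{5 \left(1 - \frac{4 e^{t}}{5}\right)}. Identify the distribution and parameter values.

The MGF M(t) = \frac{e^{t}}{5 \left(1 - \frac{4 e^{t}}{5}\right)} is the standard form for the Geometric distribution.
Comparing with the known MGF formula identifies: Geometric(p=1/5), X = trial number of first success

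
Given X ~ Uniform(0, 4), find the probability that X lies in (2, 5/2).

P(2 < X < 5/2) = ∫_{2}^{5/2} f(x) dx
where f(x) = \frac{1}{4}
= \frac{1}{8}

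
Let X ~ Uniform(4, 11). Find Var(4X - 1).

For X ~ Uniform(4, 11):
Var(X) = \frac{49}{12}
Var(4X - 1) = (4)² × Var(X) = 16 × \frac{49}{12} = \frac{196}{3}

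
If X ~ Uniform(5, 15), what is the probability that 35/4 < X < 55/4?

P(35/4 < X < 55/4) = ∫_{35/4}^{55/4} f(x) dx
where f(x) = \frac{1}{10}
= \frac{1}{2}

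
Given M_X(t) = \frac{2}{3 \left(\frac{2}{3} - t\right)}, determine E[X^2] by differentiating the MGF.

To find E[X^2], compute M^(2)(0):
M^(1)(t) = \frac{2}{3 \left(\frac{2}{3} - t\right)^{2}}
M^(2)(t) = \frac{4}{3 \left(\frac{2}{3} - t\right)^{3}}
M^(2)(0) = \frac{9}{2}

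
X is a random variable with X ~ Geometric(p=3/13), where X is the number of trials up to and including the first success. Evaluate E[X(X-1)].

E[X(X-1)] = E[X² - X] = E[X²] - E[X]
E[X] = \frac{13}{3}
E[X²] = Var(X) + (E[X])² = \frac{130}{9} + (\frac{13}{3})² = \frac{299}{9}
E[X(X-1)] = \frac{299}{9} - \frac{13}{3} = \frac{260}{9}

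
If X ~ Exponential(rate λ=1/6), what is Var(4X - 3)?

For X ~ Exponential(rate λ=1/6):
Var(X) = 36
Var(4X - 3) = (4)² × Var(X) = 16 × 36 = 576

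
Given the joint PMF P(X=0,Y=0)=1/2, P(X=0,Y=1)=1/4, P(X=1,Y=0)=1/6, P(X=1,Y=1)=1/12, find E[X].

First find marginal of X:
P(X=0) = 3/4
P(X=1) = 1/4
E[X] = 0 × 3/4 + 1 × 1/4 = 1/4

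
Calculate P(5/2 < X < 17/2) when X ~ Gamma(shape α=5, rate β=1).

P(5/2 < X < 17/2) = ∫_{5/2}^{17/2} f(x) dx
where f(x) = \frac{x^{4} e^{- x}}{24}
= \frac{-140345 + 4169 e^{6}}{384 e^{\frac{17}{2}}}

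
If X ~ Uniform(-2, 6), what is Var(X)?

For X ~ Uniform(-2, 6):
Var(X) = \frac{16}{3}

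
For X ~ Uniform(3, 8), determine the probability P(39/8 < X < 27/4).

P(39/8 < X < 27/4) = ∫_{39/8}^{27/4} f(x) dx
where f(x) = \frac{1}{5}
= \frac{3}{8}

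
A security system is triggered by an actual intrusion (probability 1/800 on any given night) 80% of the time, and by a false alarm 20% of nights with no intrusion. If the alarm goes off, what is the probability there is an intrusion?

Let D = the rare event, + = positive/flagged.
P(D) = 1/800
P(+|D) = 80/100 = 4/5
P(+|D') = 20/100 = 1/5
P(+) = P(+|D)P(D) + P(+|D')P(D')
     = \frac{4}{5} × \frac{1}{800} + \frac{1}{5} × \frac{799}{800}
     = \frac{803}{4000}
P(D|+) = P(+|D)P(D)/P(+) = \frac{4}{803}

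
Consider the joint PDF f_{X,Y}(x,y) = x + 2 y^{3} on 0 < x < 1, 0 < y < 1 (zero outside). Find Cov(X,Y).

E[XY] = ∫∫ xy × f(x,y) dx dy = \frac{11}{30}
E[X] = \frac{7}{12}
E[Y] = \frac{13}{20}
Cov(X,Y) = E[XY] - E[X]E[Y] = - \frac{1}{80}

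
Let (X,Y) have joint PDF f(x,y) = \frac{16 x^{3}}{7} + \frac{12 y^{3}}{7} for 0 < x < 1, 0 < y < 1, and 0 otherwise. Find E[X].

E[X] = ∫_0^1 ∫_0^1 x × f(x,y) dy dx
= ∫_0^1 ∫_0^1 x × (\frac{16 x^{3}}{7} + \frac{12 y^{3}}{7}) dy dx
= \frac{47}{70}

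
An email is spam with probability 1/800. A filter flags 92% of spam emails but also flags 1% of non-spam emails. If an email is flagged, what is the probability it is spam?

Let D = the rare event, + = positive/flagged.
P(D) = 1/800
P(+|D) = 92/100 = 23/25
P(+|D') = 1/100
P(+) = P(+|D)P(D) + P(+|D')P(D')
     = \frac{23}{25} × \frac{1}{800} + \frac{1}{100} × \frac{799}{800}
     = \frac{891}{80000}
P(D|+) = P(+|D)P(D)/P(+) = \frac{92}{891}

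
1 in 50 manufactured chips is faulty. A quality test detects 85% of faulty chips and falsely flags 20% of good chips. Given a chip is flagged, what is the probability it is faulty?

Let D = the rare event, + = positive/flagged.
P(D) = 1/50
P(+|D) = 85/100 = 17/20
P(+|D') = 20/100 = 1/5
P(+) = P(+|D)P(D) + P(+|D')P(D')
     = \frac{17}{20} × \frac{1}{50} + \frac{1}{5} × \frac{49}{50}
     = \frac{213}{1000}
P(D|+) = P(+|D)P(D)/P(+) = \frac{17}{213}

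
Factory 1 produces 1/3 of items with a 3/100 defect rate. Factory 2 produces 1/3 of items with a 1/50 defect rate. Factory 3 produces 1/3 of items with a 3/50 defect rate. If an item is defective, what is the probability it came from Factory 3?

Using Bayes' theorem:
P(F1) = 1/3, P(D|F1) = 3/100
P(F2) = 1/3, P(D|F2) = 1/50
P(F3) = 1/3, P(D|F3) = 3/50
P(D) = P(D|F1)P(F1) + P(D|F2)P(F2) + P(D|F3)P(F3)
     = \frac{11}{300}
P(F3|D) = P(D|F3)P(F3) / P(D)
= \frac{6}{11}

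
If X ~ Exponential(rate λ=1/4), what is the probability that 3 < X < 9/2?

P(3 < X < 9/2) = ∫_{3}^{9/2} f(x) dx
where f(x) = \frac{e^{- \frac{x}{4}}}{4}
= - \frac{1}{e^{\frac{9}{8}}} + e^{- \frac{3}{4}}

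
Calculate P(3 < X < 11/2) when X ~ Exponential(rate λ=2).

P(3 < X < 11/2) = ∫_{3}^{11/2} f(x) dx
where f(x) = 2 e^{- 2 x}
= - \frac{1 - e^{5}}{e^{11}}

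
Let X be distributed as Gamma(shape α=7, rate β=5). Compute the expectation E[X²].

Using the identity E[X²] = Var(X) + (E[X])²:
E[X] = \frac{7}{5}
Var(X) = \frac{7}{25}
E[X²] = \frac{7}{25} + (\frac{7}{5})²
= \frac{56}{25}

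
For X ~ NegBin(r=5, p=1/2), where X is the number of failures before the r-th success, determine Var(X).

For X ~ NegBin(r=5, p=1/2), where X is the number of failures before the r-th success:
Var(X) = 10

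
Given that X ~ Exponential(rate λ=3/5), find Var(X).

For X ~ Exponential(rate λ=3/5):
Var(X) = \frac{25}{9}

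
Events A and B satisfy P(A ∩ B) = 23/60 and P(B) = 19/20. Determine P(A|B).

P(A|B) = P(A ∩ B) / P(B)
= (23/60) / (19/20)
= 23/57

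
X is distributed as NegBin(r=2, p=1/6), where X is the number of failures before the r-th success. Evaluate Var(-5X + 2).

For X ~ NegBin(r=2, p=1/6), where X is the number of failures before the r-th success:
Var(X) = 60
Var(-5X + 2) = (-5)² × Var(X) = 25 × 60 = 1500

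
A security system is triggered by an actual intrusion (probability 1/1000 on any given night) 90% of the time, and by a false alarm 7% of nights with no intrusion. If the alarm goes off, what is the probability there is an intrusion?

Let D = the rare event, + = positive/flagged.
P(D) = 1/1000
P(+|D) = 90/100 = 9/10
P(+|D') = 7/100
P(+) = P(+|D)P(D) + P(+|D')P(D')
     = \frac{9}{10} × \frac{1}{1000} + \frac{7}{100} × \frac{999}{1000}
     = \frac{7083}{100000}
P(D|+) = P(+|D)P(D)/P(+) = \frac{10}{787}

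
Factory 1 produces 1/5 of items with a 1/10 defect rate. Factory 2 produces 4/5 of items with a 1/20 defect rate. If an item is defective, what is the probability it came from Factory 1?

Using Bayes' theorem:
P(F1) = 1/5, P(D|F1) = 1/10
P(F2) = 4/5, P(D|F2) = 1/20
P(D) = P(D|F1)P(F1) + P(D|F2)P(F2)
     = \frac{3}{50}
P(F1|D) = P(D|F1)P(F1) / P(D)
= \frac{1}{3}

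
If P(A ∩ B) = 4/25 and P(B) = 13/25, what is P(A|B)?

P(A|B) = P(A ∩ B) / P(B)
= (4/25) / (13/25)
= 4/13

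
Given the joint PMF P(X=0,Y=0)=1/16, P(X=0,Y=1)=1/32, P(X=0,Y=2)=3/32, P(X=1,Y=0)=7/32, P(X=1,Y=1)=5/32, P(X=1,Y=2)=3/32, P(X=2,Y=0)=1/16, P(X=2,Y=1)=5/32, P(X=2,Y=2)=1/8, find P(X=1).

P(X=1) = P(X=1,Y=0) + P(X=1,Y=1) + P(X=1,Y=2)
= 7/32 + 5/32 + 3/32
= 15/32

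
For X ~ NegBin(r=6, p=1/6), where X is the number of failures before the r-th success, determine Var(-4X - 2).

For X ~ NegBin(r=6, p=1/6), where X is the number of failures before the r-th success:
Var(X) = 180
Var(-4X - 2) = (-4)² × Var(X) = 16 × 180 = 2880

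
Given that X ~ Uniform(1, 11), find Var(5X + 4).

For X ~ Uniform(1, 11):
Var(X) = \frac{25}{3}
Var(5X + 4) = (5)² × Var(X) = 25 × \frac{25}{3} = \frac{625}{3}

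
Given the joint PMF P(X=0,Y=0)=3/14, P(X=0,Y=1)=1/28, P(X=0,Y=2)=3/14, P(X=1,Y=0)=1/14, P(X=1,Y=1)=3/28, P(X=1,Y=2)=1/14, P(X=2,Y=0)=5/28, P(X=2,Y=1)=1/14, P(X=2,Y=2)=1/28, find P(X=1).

P(X=1) = P(X=1,Y=0) + P(X=1,Y=1) + P(X=1,Y=2)
= 1/14 + 3/28 + 1/14
= 1/4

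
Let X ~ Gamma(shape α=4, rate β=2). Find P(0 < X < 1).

P(0 < X < 1) = ∫_{0}^{1} f(x) dx
where f(x) = \frac{8 x^{3} e^{- 2 x}}{3}
= 1 - \frac{19}{3 e^{2}}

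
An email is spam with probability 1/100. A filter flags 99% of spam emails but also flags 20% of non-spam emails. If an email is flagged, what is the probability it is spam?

Let D = the rare event, + = positive/flagged.
P(D) = 1/100
P(+|D) = 99/100
P(+|D') = 20/100 = 1/5
P(+) = P(+|D)P(D) + P(+|D')P(D')
     = \frac{99}{100} × \frac{1}{100} + \frac{1}{5} × \frac{99}{100}
     = \frac{2079}{10000}
P(D|+) = P(+|D)P(D)/P(+) = \frac{1}{21}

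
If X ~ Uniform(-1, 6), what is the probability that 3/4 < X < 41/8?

P(3/4 < X < 41/8) = ∫_{3/4}^{41/8} f(x) dx
where f(x) = \frac{1}{7}
= \frac{5}{8}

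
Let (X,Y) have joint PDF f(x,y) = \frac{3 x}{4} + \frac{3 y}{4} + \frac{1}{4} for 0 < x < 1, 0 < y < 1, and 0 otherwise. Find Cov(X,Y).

E[XY] = ∫∫ xy × f(x,y) dx dy = \frac{5}{16}
E[X] = \frac{9}{16}
E[Y] = \frac{9}{16}
Cov(X,Y) = E[XY] - E[X]E[Y] = - \frac{1}{256}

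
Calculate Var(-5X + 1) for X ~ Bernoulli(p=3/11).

For X ~ Bernoulli(p=3/11):
Var(X) = \frac{24}{121}
Var(-5X + 1) = (-5)² × Var(X) = 25 × \frac{24}{121} = \frac{600}{121}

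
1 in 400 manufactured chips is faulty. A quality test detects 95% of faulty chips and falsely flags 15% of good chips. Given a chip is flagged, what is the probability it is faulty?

Let D = the rare event, + = positive/flagged.
P(D) = 1/400
P(+|D) = 95/100 = 19/20
P(+|D') = 15/100 = 3/20
P(+) = P(+|D)P(D) + P(+|D')P(D')
     = \frac{19}{20} × \frac{1}{400} + \frac{3}{20} × \frac{399}{400}
     = \frac{19}{125}
P(D|+) = P(+|D)P(D)/P(+) = \frac{1}{64}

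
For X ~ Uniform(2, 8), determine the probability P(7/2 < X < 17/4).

P(7/2 < X < 17/4) = ∫_{7/2}^{17/4} f(x) dx
where f(x) = \frac{1}{6}
= \frac{1}{8}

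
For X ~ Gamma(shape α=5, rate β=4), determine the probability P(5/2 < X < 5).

P(5/2 < X < 5) = ∫_{5/2}^{5} f(x) dx
where f(x) = \frac{128 x^{4} e^{- 4 x}}{3}
= \frac{-24663 + 1933 e^{10}}{3 e^{20}}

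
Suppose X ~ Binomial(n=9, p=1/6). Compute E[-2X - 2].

For X ~ Binomial(n=9, p=1/6):
E[X] = \frac{3}{2}
E[-2X - 2] = -2 × E[X] - 2 = -5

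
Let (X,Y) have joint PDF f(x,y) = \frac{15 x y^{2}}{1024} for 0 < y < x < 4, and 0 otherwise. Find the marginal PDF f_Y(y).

f_Y(y) = ∫_y^4 \frac{15 x y^{2}}{1024} dx = \frac{15 y^{2} \left(16 - y^{2}\right)}{2048}
for 0 < y < 4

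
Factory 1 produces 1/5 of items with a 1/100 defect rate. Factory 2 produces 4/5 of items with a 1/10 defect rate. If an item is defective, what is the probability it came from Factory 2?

Using Bayes' theorem:
P(F1) = 1/5, P(D|F1) = 1/100
P(F2) = 4/5, P(D|F2) = 1/10
P(D) = P(D|F1)P(F1) + P(D|F2)P(F2)
     = \frac{41}{500}
P(F2|D) = P(D|F2)P(F2) / P(D)
= \frac{40}{41}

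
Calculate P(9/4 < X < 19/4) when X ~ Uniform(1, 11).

P(9/4 < X < 19/4) = ∫_{9/4}^{19/4} f(x) dx
where f(x) = \frac{1}{10}
= \frac{1}{4}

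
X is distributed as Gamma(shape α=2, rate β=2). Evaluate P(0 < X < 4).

P(0 < X < 4) = ∫_{0}^{4} f(x) dx
where f(x) = 4 x e^{- 2 x}
= 1 - \frac{9}{e^{8}}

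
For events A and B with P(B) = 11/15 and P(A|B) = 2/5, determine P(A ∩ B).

By definition, P(A|B) = P(A ∩ B) / P(B)
So P(A ∩ B) = P(A|B) × P(B)
= 2/5 × 11/15
= 22/75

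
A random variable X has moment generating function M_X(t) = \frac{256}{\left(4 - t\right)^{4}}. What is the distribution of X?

The MGF M(t) = \frac{256}{\left(4 - t\right)^{4}} is the standard form for the Gamma distribution.
Comparing with the known MGF formula identifies: Gamma(shape α=4, rate β=4)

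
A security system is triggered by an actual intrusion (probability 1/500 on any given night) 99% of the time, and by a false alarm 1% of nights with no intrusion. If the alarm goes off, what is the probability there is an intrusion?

Let D = the rare event, + = positive/flagged.
P(D) = 1/500
P(+|D) = 99/100
P(+|D') = 1/100
P(+) = P(+|D)P(D) + P(+|D')P(D')
     = \frac{99}{100} × \frac{1}{500} + \frac{1}{100} × \frac{499}{500}
     = \frac{299}{25000}
P(D|+) = P(+|D)P(D)/P(+) = \frac{99}{598}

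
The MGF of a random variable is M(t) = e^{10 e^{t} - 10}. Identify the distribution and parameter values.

The MGF M(t) = e^{10 e^{t} - 10} is the standard form for the Poisson distribution.
Comparing with the known MGF formula identifies: Poisson(λ=10)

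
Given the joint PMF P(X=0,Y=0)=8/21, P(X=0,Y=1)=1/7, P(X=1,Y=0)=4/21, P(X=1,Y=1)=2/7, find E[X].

First find marginal of X:
P(X=0) = 11/21
P(X=1) = 10/21
E[X] = 0 × 11/21 + 1 × 10/21 = 10/21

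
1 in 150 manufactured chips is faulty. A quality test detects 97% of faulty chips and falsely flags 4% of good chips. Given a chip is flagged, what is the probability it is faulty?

Let D = the rare event, + = positive/flagged.
P(D) = 1/150
P(+|D) = 97/100
P(+|D') = 4/100 = 1/25
P(+) = P(+|D)P(D) + P(+|D')P(D')
     = \frac{97}{100} × \frac{1}{150} + \frac{1}{25} × \frac{149}{150}
     = \frac{231}{5000}
P(D|+) = P(+|D)P(D)/P(+) = \frac{97}{693}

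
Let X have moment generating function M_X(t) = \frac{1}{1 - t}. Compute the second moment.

To find E[X^2], compute M^(2)(0):
M^(1)(t) = \frac{1}{\left(1 - t\right)^{2}}
M^(2)(t) = \frac{2}{\left(1 - t\right)^{3}}
M^(2)(0) = 2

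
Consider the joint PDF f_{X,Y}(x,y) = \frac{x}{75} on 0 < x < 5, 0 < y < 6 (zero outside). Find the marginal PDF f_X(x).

f_X(x) = ∫_0^6 f(x,y) dy
= ∫_0^6 \frac{x}{75} dy
= \frac{2 x}{25} for 0 < x < 5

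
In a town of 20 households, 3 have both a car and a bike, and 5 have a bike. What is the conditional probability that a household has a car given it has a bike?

P(A ∩ B) = 3/20
P(B) = 5/20 = 1/4
P(A|B) = P(A ∩ B) / P(B) = (3/20) / (1/4) = 3/5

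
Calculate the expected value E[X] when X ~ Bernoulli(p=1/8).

For X ~ Bernoulli(p=1/8), the expected value is:
E[X] = \frac{1}{8}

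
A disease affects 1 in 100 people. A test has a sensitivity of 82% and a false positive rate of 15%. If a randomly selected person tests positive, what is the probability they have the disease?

Let D = the rare event, + = positive/flagged.
P(D) = 1/100
P(+|D) = 82/100 = 41/50
P(+|D') = 15/100 = 3/20
P(+) = P(+|D)P(D) + P(+|D')P(D')
     = \frac{41}{50} × \frac{1}{100} + \frac{3}{20} × \frac{99}{100}
     = \frac{1567}{10000}
P(D|+) = P(+|D)P(D)/P(+) = \frac{82}{1567}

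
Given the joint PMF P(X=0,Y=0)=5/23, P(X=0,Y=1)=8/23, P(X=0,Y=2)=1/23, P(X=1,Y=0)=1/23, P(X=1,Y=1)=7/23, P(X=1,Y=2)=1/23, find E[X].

First find marginal of X:
P(X=0) = 14/23
P(X=1) = 9/23
E[X] = 0 × 14/23 + 1 × 9/23 = 9/23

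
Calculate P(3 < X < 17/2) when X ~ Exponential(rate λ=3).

P(3 < X < 17/2) = ∫_{3}^{17/2} f(x) dx
where f(x) = 3 e^{- 3 x}
= - \frac{1}{e^{\frac{51}{2}}} + e^{-9}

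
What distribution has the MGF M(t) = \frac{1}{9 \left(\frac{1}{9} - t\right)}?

The MGF M(t) = \frac{1}{9 \left(\frac{1}{9} - t\right)} is the standard form for the Exponential distribution.
Comparing with the known MGF formula identifies: Exponential(rate λ=1/9)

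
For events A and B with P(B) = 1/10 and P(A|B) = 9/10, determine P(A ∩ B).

By definition, P(A|B) = P(A ∩ B) / P(B)
So P(A ∩ B) = P(A|B) × P(B)
= 9/10 × 1/10
= 9/100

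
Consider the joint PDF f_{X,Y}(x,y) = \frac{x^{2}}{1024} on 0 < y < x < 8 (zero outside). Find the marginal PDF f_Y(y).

f_Y(y) = ∫_y^8 \frac{x^{2}}{1024} dx = \frac{1}{6} - \frac{y^{3}}{3072}
for 0 < y < 8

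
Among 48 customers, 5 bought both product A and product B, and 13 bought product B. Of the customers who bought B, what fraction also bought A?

P(A ∩ B) = 5/48
P(B) = 13/48
P(A|B) = P(A ∩ B) / P(B) = (5/48) / (13/48) = 5/13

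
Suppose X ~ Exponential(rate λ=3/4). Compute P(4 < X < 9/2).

P(4 < X < 9/2) = ∫_{4}^{9/2} f(x) dx
where f(x) = \frac{3 e^{- \frac{3 x}{4}}}{4}
= - \frac{1}{e^{\frac{27}{8}}} + e^{-3}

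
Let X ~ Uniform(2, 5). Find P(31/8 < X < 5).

P(31/8 < X < 5) = ∫_{31/8}^{5} f(x) dx
where f(x) = \frac{1}{3}
= \frac{3}{8}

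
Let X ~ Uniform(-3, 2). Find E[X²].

Using the identity E[X²] = Var(X) + (E[X])²:
E[X] = - \frac{1}{2}
Var(X) = \frac{25}{12}
E[X²] = \frac{25}{12} + (- \frac{1}{2})²
= \frac{7}{3}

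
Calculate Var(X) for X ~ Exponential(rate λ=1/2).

For X ~ Exponential(rate λ=1/2):
Var(X) = 4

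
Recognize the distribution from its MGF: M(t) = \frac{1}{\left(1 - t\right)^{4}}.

The MGF M(t) = \frac{1}{\left(1 - t\right)^{4}} is the standard form for the Gamma distribution.
Comparing with the known MGF formula identifies: Gamma(shape α=4, rate β=1)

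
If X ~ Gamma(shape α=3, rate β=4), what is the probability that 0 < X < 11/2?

P(0 < X < 11/2) = ∫_{0}^{11/2} f(x) dx
where f(x) = 32 x^{2} e^{- 4 x}
= 1 - \frac{265}{e^{22}}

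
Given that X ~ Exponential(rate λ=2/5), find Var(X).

For X ~ Exponential(rate λ=2/5):
Var(X) = \frac{25}{4}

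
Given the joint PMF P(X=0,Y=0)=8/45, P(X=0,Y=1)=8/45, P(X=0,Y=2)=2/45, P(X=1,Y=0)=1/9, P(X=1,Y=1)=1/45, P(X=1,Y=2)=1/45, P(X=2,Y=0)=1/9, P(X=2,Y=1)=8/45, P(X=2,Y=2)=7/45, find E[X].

First find marginal of X:
P(X=0) = 2/5
P(X=1) = 7/45
P(X=2) = 4/9
E[X] = 0 × 2/5 + 1 × 7/45 + 2 × 4/9 = 47/45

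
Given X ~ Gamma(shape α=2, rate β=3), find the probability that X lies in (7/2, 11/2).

P(7/2 < X < 11/2) = ∫_{7/2}^{11/2} f(x) dx
where f(x) = 9 x e^{- 3 x}
= \frac{-35 + 23 e^{6}}{2 e^{\frac{33}{2}}}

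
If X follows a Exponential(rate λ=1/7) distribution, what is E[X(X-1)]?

E[X(X-1)] = E[X² - X] = E[X²] - E[X]
E[X] = 7
E[X²] = Var(X) + (E[X])² = 49 + (7)² = 98
E[X(X-1)] = 98 - 7 = 91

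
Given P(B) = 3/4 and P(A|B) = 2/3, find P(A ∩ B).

By definition, P(A|B) = P(A ∩ B) / P(B)
So P(A ∩ B) = P(A|B) × P(B)
= 2/3 × 3/4
= 1/2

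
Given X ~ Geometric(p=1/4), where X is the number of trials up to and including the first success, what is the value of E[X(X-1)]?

E[X(X-1)] = E[X² - X] = E[X²] - E[X]
E[X] = 4
E[X²] = Var(X) + (E[X])² = 12 + (4)² = 28
E[X(X-1)] = 28 - 4 = 24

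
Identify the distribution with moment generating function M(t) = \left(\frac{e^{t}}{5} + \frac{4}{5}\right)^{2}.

The MGF M(t) = \left(\frac{e^{t}}{5} + \frac{4}{5}\right)^{2} is the standard form for the Binomial distribution.
Comparing with the known MGF formula identifies: Binomial(n=2, p=1/5)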